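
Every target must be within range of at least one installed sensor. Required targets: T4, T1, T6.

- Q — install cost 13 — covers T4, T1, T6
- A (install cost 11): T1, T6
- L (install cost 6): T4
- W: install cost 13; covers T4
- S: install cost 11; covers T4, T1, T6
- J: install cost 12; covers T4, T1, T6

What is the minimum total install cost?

This is an integer covering problem.
S alone covers T4, T1, T6 — every target.
Total install cost: 11.
No cover costs less than 11.

11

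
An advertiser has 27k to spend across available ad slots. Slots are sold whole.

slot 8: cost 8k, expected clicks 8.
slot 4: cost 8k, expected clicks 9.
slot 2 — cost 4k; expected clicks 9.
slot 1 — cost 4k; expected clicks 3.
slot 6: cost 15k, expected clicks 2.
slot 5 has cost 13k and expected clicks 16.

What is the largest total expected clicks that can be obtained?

34

Take slot 4, slot 2, and slot 5: cost 8 + 4 + 13 = 25 ≤ 27, expected clicks 9 + 9 + 16 = 34.
No other feasible combination does better.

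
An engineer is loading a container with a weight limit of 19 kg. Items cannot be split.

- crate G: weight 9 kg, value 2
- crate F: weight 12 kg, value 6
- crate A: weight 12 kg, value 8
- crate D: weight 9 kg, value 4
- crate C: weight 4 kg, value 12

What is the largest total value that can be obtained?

20

Allowing fractional choices, the relaxed optimum would be about 21.5, but items are indivisible.
crate A + crate C: weight 12 + 4 = 16 ≤ 19, value 8 + 12 = 20.
crate D + crate C: weight 9 + 4 = 13 ≤ 19, value 4 + 12 = 16.
crate F + crate C: weight 12 + 4 = 16 ≤ 19, value 6 + 12 = 18.
Best is crate A and crate C with total value 20.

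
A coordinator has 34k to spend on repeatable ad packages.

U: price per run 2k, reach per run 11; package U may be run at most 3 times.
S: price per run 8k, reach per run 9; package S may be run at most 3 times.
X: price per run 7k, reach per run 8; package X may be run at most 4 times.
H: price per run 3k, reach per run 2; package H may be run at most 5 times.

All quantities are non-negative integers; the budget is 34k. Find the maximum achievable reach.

Take 3×U and 4×X: price 34 ≤ 34, reach 3·11 + 4·8 = 65.
U has the best ratio (11/2) and is taken to its limit of 3; remaining capacity is filled optimally with the others.

65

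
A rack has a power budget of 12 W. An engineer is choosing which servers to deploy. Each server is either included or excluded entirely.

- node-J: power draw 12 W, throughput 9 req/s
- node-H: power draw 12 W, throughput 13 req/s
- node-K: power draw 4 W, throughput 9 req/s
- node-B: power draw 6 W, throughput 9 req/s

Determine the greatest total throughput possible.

18

Take node-K and node-B: power draw 4 + 6 = 10 ≤ 12, throughput 9 + 9 = 18.
No other feasible combination does better.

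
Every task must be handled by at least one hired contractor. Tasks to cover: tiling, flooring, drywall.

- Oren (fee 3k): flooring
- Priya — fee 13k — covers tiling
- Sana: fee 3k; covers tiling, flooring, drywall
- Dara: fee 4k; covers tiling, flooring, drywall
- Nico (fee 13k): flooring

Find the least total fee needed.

3

This is a weighted set-cover instance.
Sana alone covers tiling, flooring, drywall — every task.
Total fee: 3.
No cover costs less than 3.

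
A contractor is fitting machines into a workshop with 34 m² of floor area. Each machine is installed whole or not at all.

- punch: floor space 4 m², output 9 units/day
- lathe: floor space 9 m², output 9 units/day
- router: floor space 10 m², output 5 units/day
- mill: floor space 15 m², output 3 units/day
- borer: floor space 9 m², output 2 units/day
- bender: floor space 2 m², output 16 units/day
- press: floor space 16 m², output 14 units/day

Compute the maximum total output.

48

Allowing fractional choices, the relaxed optimum would be about 49.5, but machines are indivisible.
punch + router + bender + press: floor space 4 + 10 + 2 + 16 = 32 ≤ 34, output 9 + 5 + 16 + 14 = 44.
punch + lathe + bender + press: floor space 4 + 9 + 2 + 16 = 31 ≤ 34, output 9 + 9 + 16 + 14 = 48.
Best is punch, lathe, bender, and press with total output 48.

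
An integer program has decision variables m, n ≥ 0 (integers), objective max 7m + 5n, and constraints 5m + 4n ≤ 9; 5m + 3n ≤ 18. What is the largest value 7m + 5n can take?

12

The continuous relaxation peaks at (1.8, 0) with value 12.60; rounding to a feasible lattice point costs some objective.
(m,n)=(1,1): 5·1+4·1=9≤9, 5·1+3·1=8≤18, objective 12.
(m,n)=(0,2): 5·0+4·2=8≤9, 5·0+3·2=6≤18, objective 10.
(m,n)=(1,0): 5·1+4·0=5≤9, 5·1+3·0=5≤18, objective 7.
(m,n)=(0,1): 5·0+4·1=4≤9, 5·0+3·1=3≤18, objective 5.
The best lattice point is (1,1), giving 12.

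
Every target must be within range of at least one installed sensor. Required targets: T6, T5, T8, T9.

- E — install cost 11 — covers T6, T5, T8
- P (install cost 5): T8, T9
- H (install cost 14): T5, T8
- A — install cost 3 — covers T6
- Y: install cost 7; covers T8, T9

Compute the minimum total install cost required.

This is an integer covering problem.
Choose E and P: together they cover T6, T5, T8, T9 — every target.
Total install cost: 11 + 5 = 16.

16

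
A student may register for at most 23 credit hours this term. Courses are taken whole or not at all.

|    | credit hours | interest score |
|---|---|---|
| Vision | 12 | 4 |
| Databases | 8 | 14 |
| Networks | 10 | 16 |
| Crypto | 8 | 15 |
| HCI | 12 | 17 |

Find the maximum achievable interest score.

33

Crypto + HCI: credit hours 8 + 12 = 20 ≤ 23, interest score 15 + 17 = 32.
Networks + HCI: credit hours 10 + 12 = 22 ≤ 23, interest score 16 + 17 = 33.
Best is Networks and HCI with total interest score 33.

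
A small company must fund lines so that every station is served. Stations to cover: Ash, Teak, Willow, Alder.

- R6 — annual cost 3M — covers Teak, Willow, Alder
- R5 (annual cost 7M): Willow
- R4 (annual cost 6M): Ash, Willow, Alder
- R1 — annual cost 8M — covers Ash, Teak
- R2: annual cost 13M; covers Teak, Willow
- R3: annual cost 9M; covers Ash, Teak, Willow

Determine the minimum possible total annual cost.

9

Choose R6 and R4: together they cover Ash, Teak, Willow, Alder — every station.
Total annual cost: 3 + 6 = 9.
No cover costs less than 9.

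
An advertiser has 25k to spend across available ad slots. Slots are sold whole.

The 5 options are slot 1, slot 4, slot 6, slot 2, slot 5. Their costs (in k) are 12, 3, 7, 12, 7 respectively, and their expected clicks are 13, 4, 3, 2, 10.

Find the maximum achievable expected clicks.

Take slot 1, slot 4, and slot 5: cost 12 + 3 + 7 = 22 ≤ 25, expected clicks 13 + 4 + 10 = 27.
No other feasible combination does better.

27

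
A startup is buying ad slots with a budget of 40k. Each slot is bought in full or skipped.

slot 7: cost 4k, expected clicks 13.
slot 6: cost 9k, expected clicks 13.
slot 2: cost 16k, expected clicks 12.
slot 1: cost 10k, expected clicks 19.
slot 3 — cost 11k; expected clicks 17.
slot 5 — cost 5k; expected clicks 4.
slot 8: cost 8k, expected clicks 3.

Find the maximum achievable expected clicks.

slot 7 + slot 6 + slot 1 + slot 3 + slot 5: cost 4 + 9 + 10 + 11 + 5 = 39 ≤ 40, expected clicks 13 + 13 + 19 + 17 + 4 = 66.
slot 7 + slot 6 + slot 1 + slot 3: cost 4 + 9 + 10 + 11 = 34 ≤ 40, expected clicks 13 + 13 + 19 + 17 = 62.
slot 7 + slot 6 + slot 2 + slot 1: cost 4 + 9 + 16 + 10 = 39 ≤ 40, expected clicks 13 + 13 + 12 + 19 = 57.
Best is slot 7, slot 6, slot 1, slot 3, and slot 5 with total expected clicks 66.

66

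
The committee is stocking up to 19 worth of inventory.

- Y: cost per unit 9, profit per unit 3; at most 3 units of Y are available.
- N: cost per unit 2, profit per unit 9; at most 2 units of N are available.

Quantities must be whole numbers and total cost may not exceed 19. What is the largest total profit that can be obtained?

1×Y and 2×N: cost 13 ≤ 19, profit 1·3 + 2·9 = 21.
2×N: cost 4 ≤ 19, profit 2·9 = 18.
Best is 21.

21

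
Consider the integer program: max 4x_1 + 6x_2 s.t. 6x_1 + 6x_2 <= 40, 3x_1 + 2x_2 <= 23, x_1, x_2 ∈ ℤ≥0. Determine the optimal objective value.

(x_1,x_2)=(0,6): 6·0+6·6=36≤40, 3·0+2·6=12≤23, objective 36.
(x_1,x_2)=(1,5): 6·1+6·5=36≤40, 3·1+2·5=13≤23, objective 34.
(x_1,x_2)=(0,5): 6·0+6·5=30≤40, 3·0+2·5=10≤23, objective 30.
The best lattice point is (0,6), giving 36.

36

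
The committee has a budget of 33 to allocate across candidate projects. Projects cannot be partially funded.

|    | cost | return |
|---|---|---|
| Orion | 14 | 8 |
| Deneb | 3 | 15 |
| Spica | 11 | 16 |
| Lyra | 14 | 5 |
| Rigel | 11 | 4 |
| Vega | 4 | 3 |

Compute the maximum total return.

42

Allowing fractional choices, the relaxed optimum would be about 42.4, but projects are indivisible.
Orion + Deneb + Spica + Vega: cost 14 + 3 + 11 + 4 = 32 ≤ 33, return 8 + 15 + 16 + 3 = 42.
Deneb + Spica + Lyra + Vega: cost 3 + 11 + 14 + 4 = 32 ≤ 33, return 15 + 16 + 5 + 3 = 39.
Orion + Deneb + Spica: cost 14 + 3 + 11 = 28 ≤ 33, return 8 + 15 + 16 = 39.
Best is Orion, Deneb, Spica, and Vega with total return 42.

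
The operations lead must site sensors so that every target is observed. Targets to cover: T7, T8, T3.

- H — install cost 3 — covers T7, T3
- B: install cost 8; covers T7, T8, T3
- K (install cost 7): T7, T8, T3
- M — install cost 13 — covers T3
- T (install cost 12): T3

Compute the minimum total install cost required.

7

K alone covers T7, T8, T3 — every target.
Total install cost: 7.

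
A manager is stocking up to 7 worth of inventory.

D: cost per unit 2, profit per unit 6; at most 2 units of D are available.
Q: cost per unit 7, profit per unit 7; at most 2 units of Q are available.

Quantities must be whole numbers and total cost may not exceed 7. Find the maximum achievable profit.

12

This is a bounded integer knapsack.
1×Q: cost 7 ≤ 7, profit 1·7 = 7.
2×D: cost 4 ≤ 7, profit 2·6 = 12.
Best is 12.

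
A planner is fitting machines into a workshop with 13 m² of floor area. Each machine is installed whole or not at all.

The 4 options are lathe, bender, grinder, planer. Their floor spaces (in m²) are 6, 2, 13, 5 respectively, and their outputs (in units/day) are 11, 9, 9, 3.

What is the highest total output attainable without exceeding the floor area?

23

Take lathe, bender, and planer: floor space 6 + 2 + 5 = 13 ≤ 13, output 11 + 9 + 3 = 23.
No other feasible combination does better.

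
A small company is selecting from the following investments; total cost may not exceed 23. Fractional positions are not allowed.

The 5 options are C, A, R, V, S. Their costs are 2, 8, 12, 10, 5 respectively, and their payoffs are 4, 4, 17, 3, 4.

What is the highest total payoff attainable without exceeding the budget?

This is an integer program with binary decision variables.
C + A + R: cost 2 + 8 + 12 = 22 ≤ 23, payoff 4 + 4 + 17 = 25.
C + R: cost 2 + 12 = 14 ≤ 23, payoff 4 + 17 = 21.
C + R + S: cost 2 + 12 + 5 = 19 ≤ 23, payoff 4 + 17 + 4 = 25.
The maximum payoff is 25; one optimal choice is C, R, and S.

25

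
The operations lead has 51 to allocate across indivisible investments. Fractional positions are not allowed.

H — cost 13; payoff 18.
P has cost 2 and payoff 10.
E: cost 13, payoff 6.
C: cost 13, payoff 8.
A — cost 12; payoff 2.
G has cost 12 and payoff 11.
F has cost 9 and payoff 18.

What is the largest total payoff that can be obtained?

H + P + C + G + F: cost 13 + 2 + 13 + 12 + 9 = 49 ≤ 51, payoff 18 + 10 + 8 + 11 + 18 = 65.
H + P + E + G + F: cost 13 + 2 + 13 + 12 + 9 = 49 ≤ 51, payoff 18 + 10 + 6 + 11 + 18 = 63.
H + P + E + C + F: cost 13 + 2 + 13 + 13 + 9 = 50 ≤ 51, payoff 18 + 10 + 6 + 8 + 18 = 60.
Best is H, P, C, G, and F with total payoff 65.

65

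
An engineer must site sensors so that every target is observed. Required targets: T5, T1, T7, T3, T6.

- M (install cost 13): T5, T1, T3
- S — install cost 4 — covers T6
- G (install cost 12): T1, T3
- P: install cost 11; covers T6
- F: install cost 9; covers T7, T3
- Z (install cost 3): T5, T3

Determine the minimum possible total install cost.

26

This is a weighted set-cover instance.
The greedy cost-per-new-target heuristic would pick Z, S, F, and G for 28, but a cheaper cover exists.
Choose M, S, and F: together they cover T5, T1, T7, T3, T6 — every target.
Total install cost: 13 + 4 + 9 = 26.
No cover costs less than 26.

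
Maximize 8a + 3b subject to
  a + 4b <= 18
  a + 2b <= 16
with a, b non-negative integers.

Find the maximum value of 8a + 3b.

(a,b)=(16,0) is feasible, giving 128.
(a,b)=(15,0) is feasible, giving 120.
No feasible integer point exceeds 128.

128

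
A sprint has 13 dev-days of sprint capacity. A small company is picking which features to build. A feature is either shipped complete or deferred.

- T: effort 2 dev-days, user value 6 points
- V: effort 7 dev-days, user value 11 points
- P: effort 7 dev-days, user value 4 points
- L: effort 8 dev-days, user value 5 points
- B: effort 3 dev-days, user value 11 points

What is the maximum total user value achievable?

This is an integer program with binary decision variables.
Allowing fractional choices, the relaxed optimum would be about 28.6, but features are indivisible.
T + L + B: effort 2 + 8 + 3 = 13 ≤ 13, user value 6 + 5 + 11 = 22.
V + B: effort 7 + 3 = 10 ≤ 13, user value 11 + 11 = 22.
T + V + B: effort 2 + 7 + 3 = 12 ≤ 13, user value 6 + 11 + 11 = 28.
Best is T, V, and B with total user value 28.

28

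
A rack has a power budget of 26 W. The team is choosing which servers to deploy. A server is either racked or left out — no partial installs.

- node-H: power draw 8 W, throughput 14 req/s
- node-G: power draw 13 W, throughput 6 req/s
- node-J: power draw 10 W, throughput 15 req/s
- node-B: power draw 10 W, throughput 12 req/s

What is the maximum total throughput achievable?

29

Allowing fractional choices, the relaxed optimum would be about 38.6, but servers are indivisible.
node-H + node-J: power draw 8 + 10 = 18 ≤ 26, throughput 14 + 15 = 29.
node-J + node-B: power draw 10 + 10 = 20 ≤ 26, throughput 15 + 12 = 27.
Best is node-H and node-J with total throughput 29.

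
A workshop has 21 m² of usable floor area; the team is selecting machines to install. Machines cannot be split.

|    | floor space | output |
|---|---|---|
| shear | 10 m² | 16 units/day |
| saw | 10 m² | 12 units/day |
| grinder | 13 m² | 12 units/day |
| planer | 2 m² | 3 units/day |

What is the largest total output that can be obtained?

28

This is an integer program with binary decision variables.
shear: floor space 10 ≤ 21, output 16.
shear + saw: floor space 10 + 10 = 20 ≤ 21, output 16 + 12 = 28.
shear + planer: floor space 10 + 2 = 12 ≤ 21, output 16 + 3 = 19.
Best is shear and saw with total output 28.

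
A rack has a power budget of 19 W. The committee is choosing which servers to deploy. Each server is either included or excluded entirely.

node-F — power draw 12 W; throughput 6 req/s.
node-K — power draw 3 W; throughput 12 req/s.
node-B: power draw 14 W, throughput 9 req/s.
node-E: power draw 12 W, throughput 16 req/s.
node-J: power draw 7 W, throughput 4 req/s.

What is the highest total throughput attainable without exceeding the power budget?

28

node-K + node-B: power draw 3 + 14 = 17 ≤ 19, throughput 12 + 9 = 21.
node-K + node-E: power draw 3 + 12 = 15 ≤ 19, throughput 12 + 16 = 28.
node-E + node-J: power draw 12 + 7 = 19 ≤ 19, throughput 16 + 4 = 20.
Best is node-K and node-E with total throughput 28.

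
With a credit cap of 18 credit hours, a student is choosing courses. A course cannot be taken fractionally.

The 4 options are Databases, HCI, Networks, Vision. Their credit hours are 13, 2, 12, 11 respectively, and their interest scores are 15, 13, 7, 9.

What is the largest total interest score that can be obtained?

28

This is an integer program with binary decision variables.
Take Databases and HCI: credit hours 13 + 2 = 15 ≤ 18, interest score 15 + 13 = 28.
No other feasible combination does better.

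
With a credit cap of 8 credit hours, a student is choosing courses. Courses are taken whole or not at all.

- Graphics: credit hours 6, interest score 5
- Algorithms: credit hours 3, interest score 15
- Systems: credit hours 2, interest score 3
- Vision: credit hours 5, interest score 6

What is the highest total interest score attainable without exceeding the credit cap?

Algorithms + Vision: credit hours 3 + 5 = 8 ≤ 8, interest score 15 + 6 = 21.
Algorithms + Systems: credit hours 3 + 2 = 5 ≤ 8, interest score 15 + 3 = 18.
Best is Algorithms and Vision with total interest score 21.

21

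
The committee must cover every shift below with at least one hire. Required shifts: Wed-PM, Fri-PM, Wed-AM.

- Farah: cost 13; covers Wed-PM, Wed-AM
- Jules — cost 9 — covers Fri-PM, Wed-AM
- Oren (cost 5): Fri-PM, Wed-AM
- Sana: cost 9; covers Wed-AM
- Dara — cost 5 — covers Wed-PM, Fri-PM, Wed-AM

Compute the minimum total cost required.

This is an integer covering problem.
Dara alone covers Wed-PM, Fri-PM, Wed-AM — every shift.
Total cost: 5.
No cover costs less than 5.

5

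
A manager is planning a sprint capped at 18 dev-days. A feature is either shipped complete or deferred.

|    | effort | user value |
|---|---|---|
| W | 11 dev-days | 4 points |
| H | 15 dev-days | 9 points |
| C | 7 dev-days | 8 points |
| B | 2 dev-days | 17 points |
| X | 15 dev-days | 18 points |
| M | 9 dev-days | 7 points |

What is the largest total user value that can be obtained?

35

B + X: effort 2 + 15 = 17 ≤ 18, user value 17 + 18 = 35.
C + B + M: effort 7 + 2 + 9 = 18 ≤ 18, user value 8 + 17 + 7 = 32.
Best is B and X with total user value 35.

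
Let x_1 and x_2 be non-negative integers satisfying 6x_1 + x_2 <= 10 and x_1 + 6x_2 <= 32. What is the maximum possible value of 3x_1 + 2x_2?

11

The continuous relaxation peaks at (0.8, 5.2) with value 12.80; rounding to a feasible lattice point costs some objective.
(x_1,x_2)=(1,4): 6·1+1·4=10≤10, 1·1+6·4=25≤32, objective 11.
(x_1,x_2)=(0,5): 6·0+1·5=5≤10, 1·0+6·5=30≤32, objective 10.
(x_1,x_2)=(1,3): 6·1+1·3=9≤10, 1·1+6·3=19≤32, objective 9.
No feasible integer point exceeds 11.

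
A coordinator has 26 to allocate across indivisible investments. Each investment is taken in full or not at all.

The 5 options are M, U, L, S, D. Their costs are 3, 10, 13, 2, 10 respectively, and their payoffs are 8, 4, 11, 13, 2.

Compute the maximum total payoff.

32

Allowing fractional choices, the relaxed optimum would be about 35.2, but investments are indivisible.
M + U + S + D: cost 3 + 10 + 2 + 10 = 25 ≤ 26, payoff 8 + 4 + 13 + 2 = 27.
U + L + S: cost 10 + 13 + 2 = 25 ≤ 26, payoff 4 + 11 + 13 = 28.
M + L + S: cost 3 + 13 + 2 = 18 ≤ 26, payoff 8 + 11 + 13 = 32.
Best is M, L, and S with total payoff 32.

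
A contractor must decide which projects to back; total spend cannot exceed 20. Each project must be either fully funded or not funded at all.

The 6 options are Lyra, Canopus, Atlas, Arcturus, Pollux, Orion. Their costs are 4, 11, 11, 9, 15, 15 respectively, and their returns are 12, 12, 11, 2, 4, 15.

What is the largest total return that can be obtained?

27

This is a 0-1 knapsack instance.
Allowing fractional choices, the relaxed optimum would be about 29.0, but projects are indivisible.
Lyra + Atlas: cost 4 + 11 = 15 ≤ 20, return 12 + 11 = 23.
Lyra + Canopus: cost 4 + 11 = 15 ≤ 20, return 12 + 12 = 24.
Lyra + Orion: cost 4 + 15 = 19 ≤ 20, return 12 + 15 = 27.
Best is Lyra and Orion with total return 27.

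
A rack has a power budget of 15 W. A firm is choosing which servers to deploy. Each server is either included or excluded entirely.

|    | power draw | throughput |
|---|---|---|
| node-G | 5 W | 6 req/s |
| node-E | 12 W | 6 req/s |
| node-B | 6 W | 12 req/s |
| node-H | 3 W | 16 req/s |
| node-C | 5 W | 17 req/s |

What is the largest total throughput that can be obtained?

This is a 0-1 knapsack instance.
node-G + node-H + node-C: power draw 5 + 3 + 5 = 13 ≤ 15, throughput 6 + 16 + 17 = 39.
node-G + node-B + node-H: power draw 5 + 6 + 3 = 14 ≤ 15, throughput 6 + 12 + 16 = 34.
node-B + node-H + node-C: power draw 6 + 3 + 5 = 14 ≤ 15, throughput 12 + 16 + 17 = 45.
Best is node-B, node-H, and node-C with total throughput 45.

45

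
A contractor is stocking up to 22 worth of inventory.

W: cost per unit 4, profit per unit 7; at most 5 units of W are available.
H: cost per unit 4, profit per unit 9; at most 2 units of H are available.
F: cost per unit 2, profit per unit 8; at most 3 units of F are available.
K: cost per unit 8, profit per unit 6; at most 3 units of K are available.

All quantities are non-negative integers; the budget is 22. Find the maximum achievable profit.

2×W, 2×H, and 3×F: cost 22 ≤ 22, profit 2·7 + 2·9 + 3·8 = 56.
3×W, 1×H, and 3×F: cost 22 ≤ 22, profit 3·7 + 1·9 + 3·8 = 54.
Best is 56.

56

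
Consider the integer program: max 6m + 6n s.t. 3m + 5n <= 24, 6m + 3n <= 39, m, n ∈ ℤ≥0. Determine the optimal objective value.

The continuous relaxation peaks at (5.86, 1.29) with value 42.86; rounding to a feasible lattice point costs some objective.
(m,n)=(6,1): 3·6+5·1=23≤24, 6·6+3·1=39≤39, objective 42.
(m,n)=(5,1): 3·5+5·1=20≤24, 6·5+3·1=33≤39, objective 36.
(m,n)=(4,2): 3·4+5·2=22≤24, 6·4+3·2=30≤39, objective 36.
(m,n)=(6,0): 3·6+5·0=18≤24, 6·6+3·0=36≤39, objective 36.
The best lattice point is (6,1), giving 42.

42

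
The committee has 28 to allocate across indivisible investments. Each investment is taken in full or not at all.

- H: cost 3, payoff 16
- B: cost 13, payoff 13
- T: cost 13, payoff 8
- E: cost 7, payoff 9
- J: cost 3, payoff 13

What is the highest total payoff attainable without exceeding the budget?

This is an integer program with binary decision variables.
Take H, B, E, and J: cost 3 + 13 + 7 + 3 = 26 ≤ 28, payoff 16 + 13 + 9 + 13 = 51.
No other feasible combination does better.

51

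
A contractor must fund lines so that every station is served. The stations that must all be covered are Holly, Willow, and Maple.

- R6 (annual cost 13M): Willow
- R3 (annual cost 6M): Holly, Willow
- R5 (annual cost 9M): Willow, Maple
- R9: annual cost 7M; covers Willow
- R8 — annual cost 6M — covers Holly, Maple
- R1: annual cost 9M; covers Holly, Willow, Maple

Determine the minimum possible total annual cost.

This is a weighted set-cover instance.
The greedy cost-per-new-station heuristic would pick R3 and R8 for 12, but a cheaper cover exists.
R1 alone covers Holly, Willow, Maple — every station.
Total annual cost: 9.
No cover costs less than 9.

9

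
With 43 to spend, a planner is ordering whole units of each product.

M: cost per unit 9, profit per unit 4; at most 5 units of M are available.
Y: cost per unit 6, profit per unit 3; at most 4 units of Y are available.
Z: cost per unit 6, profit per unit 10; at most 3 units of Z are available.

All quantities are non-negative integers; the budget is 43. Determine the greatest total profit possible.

Z has the best ratio (10/6); taking only Z gives at most 3×10 = 30 (stopped by the supply cap of 3).
Mixing does better — 4×Y and 3×Z: cost 42 ≤ 43, profit 4·3 + 3·10 = 42.

42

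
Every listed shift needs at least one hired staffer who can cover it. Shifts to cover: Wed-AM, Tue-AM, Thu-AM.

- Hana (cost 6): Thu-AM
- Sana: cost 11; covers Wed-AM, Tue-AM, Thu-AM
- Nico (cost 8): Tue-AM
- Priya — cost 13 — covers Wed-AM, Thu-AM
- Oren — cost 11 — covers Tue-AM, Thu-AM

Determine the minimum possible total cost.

Sana alone covers Wed-AM, Tue-AM, Thu-AM — every shift.
Total cost: 11.

11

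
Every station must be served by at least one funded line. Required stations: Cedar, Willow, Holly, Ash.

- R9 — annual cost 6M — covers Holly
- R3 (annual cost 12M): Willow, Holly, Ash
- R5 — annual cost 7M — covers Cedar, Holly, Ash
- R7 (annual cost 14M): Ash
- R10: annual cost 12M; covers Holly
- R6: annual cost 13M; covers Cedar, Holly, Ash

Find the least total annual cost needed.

This is a weighted set-cover instance.
Choose R3 and R5: together they cover Cedar, Willow, Holly, Ash — every station.
Total annual cost: 12 + 7 = 19.

19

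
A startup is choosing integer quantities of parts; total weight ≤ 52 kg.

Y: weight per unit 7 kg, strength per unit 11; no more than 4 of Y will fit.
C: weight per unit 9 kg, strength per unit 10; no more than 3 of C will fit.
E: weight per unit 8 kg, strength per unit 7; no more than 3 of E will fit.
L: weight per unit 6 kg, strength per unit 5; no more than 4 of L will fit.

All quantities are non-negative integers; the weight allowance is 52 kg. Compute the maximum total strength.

Y has the best ratio (11/7); taking only Y gives at most 4×11 = 44 (stopped by the supply cap of 4).
Mixing does better — 4×Y, 2×C, and 1×L: weight 52 ≤ 52, strength 4·11 + 2·10 + 1·5 = 69.

69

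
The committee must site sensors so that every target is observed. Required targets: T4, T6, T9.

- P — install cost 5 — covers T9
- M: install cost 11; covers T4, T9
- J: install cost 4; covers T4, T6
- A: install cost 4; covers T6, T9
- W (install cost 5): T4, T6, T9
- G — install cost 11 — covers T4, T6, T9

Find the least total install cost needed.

This is a weighted set-cover instance.
W alone covers T4, T6, T9 — every target.
Total install cost: 5.
No cover costs less than 5.

5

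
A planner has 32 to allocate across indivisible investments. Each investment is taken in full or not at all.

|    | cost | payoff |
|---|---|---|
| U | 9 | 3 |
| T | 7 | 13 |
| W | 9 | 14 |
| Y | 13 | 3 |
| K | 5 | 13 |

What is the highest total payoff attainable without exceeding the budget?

43

This is a 0-1 knapsack instance.
Allowing fractional choices, the relaxed optimum would be about 43.5, but investments are indivisible.
U + W + K: cost 9 + 9 + 5 = 23 ≤ 32, payoff 3 + 14 + 13 = 30.
U + T + W + K: cost 9 + 7 + 9 + 5 = 30 ≤ 32, payoff 3 + 13 + 14 + 13 = 43.
T + W + K: cost 7 + 9 + 5 = 21 ≤ 32, payoff 13 + 14 + 13 = 40.
Best is U, T, W, and K with total payoff 43.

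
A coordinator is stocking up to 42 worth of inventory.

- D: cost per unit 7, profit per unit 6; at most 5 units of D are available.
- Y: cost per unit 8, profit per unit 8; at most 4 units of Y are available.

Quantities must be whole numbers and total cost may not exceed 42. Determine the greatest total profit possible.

38

Y has the best ratio (8/8); taking only Y gives at most 4×8 = 32 (stopped by the supply cap of 4).
Mixing does better — 1×D and 4×Y: cost 39 ≤ 42, profit 1·6 + 4·8 = 38.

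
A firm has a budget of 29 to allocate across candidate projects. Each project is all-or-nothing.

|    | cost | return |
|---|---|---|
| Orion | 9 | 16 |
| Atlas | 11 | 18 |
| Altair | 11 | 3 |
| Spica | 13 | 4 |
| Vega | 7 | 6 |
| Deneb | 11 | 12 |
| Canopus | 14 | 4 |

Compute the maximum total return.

Treat it as a binary knapsack problem.
Take Orion, Atlas, and Vega: cost 9 + 11 + 7 = 27 ≤ 29, return 16 + 18 + 6 = 40.
No other feasible combination does better.

40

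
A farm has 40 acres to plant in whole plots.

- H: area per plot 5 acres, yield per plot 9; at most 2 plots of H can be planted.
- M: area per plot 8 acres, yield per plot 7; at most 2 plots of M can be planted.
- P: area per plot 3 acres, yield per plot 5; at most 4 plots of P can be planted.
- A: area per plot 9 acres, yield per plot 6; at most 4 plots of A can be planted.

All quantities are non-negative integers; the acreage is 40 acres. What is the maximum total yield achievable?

52

2×H, 1×M, 4×P, and 1×A: area 39 ≤ 40, yield 2·9 + 1·7 + 4·5 + 1·6 = 51.
2×H, 2×M, and 4×P: area 38 ≤ 40, yield 2·9 + 2·7 + 4·5 = 52.
Best is 52.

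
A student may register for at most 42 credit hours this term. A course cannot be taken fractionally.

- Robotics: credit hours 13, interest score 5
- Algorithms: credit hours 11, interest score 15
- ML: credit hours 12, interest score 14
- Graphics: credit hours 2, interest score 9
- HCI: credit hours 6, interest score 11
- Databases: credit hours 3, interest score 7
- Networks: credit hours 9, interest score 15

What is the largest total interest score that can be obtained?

Allowing fractional choices, the relaxed optimum would be about 69.8, but courses are indivisible.
Algorithms + ML + HCI + Databases + Networks: credit hours 11 + 12 + 6 + 3 + 9 = 41 ≤ 42, interest score 15 + 14 + 11 + 7 + 15 = 62.
Algorithms + ML + Graphics + HCI + Networks: credit hours 11 + 12 + 2 + 6 + 9 = 40 ≤ 42, interest score 15 + 14 + 9 + 11 + 15 = 64.
Best is Algorithms, ML, Graphics, HCI, and Networks with total interest score 64.

64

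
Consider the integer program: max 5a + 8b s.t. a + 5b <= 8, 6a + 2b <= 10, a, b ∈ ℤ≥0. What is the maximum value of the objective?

13

(a,b)=(1,1): 1·1+5·1=6≤8, 6·1+2·1=8≤10, objective 13.
(a,b)=(0,1): 1·0+5·1=5≤8, 6·0+2·1=2≤10, objective 8.
(a,b)=(1,0): 1·1+5·0=1≤8, 6·1+2·0=6≤10, objective 5.
Maximum is 13 at (a,b)=(1,1).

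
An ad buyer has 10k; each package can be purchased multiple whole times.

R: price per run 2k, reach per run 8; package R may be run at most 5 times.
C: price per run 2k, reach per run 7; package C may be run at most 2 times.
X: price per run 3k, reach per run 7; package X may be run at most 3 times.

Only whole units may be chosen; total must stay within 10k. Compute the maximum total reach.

40

R has the best ratio (8/2); taking only R gives at most 5×8 = 40 (stopped by the price limit).
Optimal: 5×R: price 10 ≤ 10, reach 5·8 = 40.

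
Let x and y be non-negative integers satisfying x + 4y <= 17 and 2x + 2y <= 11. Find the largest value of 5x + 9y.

41

(x,y)=(1,4): 1·1+4·4=17≤17, 2·1+2·4=10≤11, objective 41.
(x,y)=(2,3): 1·2+4·3=14≤17, 2·2+2·3=10≤11, objective 37.
(x,y)=(0,4): 1·0+4·4=16≤17, 2·0+2·4=8≤11, objective 36.
Maximum is 41 at (x,y)=(1,4).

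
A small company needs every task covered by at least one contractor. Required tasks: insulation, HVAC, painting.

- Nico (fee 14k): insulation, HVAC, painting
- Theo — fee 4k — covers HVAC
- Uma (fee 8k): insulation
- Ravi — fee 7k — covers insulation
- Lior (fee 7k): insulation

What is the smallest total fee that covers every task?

14

The greedy cost-per-new-task heuristic would pick Theo and Nico for 18, but a cheaper cover exists.
Nico alone covers insulation, HVAC, painting — every task.
Total fee: 14.
No cover costs less than 14.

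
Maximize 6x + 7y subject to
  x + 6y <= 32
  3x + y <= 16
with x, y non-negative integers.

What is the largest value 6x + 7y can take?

52

The continuous relaxation peaks at (3.76, 4.71) with value 55.53; rounding to a feasible lattice point costs some objective.
(x,y)=(4,4): 1·4+6·4=28≤32, 3·4+1·4=16≤16, objective 52.
(x,y)=(2,5): 1·2+6·5=32≤32, 3·2+1·5=11≤16, objective 47.
(x,y)=(3,4): 1·3+6·4=27≤32, 3·3+1·4=13≤16, objective 46.
The best lattice point is (4,4), giving 52.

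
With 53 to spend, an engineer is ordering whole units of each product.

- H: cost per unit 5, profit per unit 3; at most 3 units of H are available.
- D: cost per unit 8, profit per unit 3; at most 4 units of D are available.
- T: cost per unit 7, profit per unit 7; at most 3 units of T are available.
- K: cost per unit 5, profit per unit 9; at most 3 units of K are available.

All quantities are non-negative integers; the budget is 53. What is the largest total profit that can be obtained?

This is a bounded integer knapsack.
Take 3×H, 3×T, and 3×K: cost 51 ≤ 53, profit 3·3 + 3·7 + 3·9 = 57.
K has the best ratio (9/5) and is taken to its limit of 3; remaining capacity is filled optimally with the others.

57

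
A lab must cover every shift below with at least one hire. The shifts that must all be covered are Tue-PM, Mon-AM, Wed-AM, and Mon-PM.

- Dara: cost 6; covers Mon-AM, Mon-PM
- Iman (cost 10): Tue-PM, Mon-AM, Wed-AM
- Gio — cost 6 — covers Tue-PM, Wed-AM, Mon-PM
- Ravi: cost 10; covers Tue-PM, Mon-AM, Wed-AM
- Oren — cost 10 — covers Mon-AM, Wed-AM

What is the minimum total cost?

Choose Dara and Gio: together they cover Tue-PM, Mon-AM, Wed-AM, Mon-PM — every shift.
Total cost: 6 + 6 = 12.

12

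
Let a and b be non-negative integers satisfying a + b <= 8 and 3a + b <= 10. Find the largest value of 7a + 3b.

28

(a,b)=(1,7): 1·1+1·7=8≤8, 3·1+1·7=10≤10, objective 28.
(a,b)=(1,6): 1·1+1·6=7≤8, 3·1+1·6=9≤10, objective 25.
The best lattice point is (1,7), giving 28.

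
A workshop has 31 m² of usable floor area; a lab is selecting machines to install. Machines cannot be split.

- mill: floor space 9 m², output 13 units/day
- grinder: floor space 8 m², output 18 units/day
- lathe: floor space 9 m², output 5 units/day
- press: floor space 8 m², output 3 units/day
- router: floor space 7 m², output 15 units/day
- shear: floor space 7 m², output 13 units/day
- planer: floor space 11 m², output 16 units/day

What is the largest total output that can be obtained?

This is an integer program with binary decision variables.
Take mill, grinder, router, and shear: floor space 9 + 8 + 7 + 7 = 31 ≤ 31, output 13 + 18 + 15 + 13 = 59.
No other feasible combination does better.

59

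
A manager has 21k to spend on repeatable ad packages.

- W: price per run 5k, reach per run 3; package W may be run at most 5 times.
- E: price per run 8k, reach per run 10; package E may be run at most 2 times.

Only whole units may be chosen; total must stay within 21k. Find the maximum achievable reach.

2×E: price 16 ≤ 21, reach 2·10 = 20.
1×W and 2×E: price 21 ≤ 21, reach 1·3 + 2·10 = 23.
Best is 23.

23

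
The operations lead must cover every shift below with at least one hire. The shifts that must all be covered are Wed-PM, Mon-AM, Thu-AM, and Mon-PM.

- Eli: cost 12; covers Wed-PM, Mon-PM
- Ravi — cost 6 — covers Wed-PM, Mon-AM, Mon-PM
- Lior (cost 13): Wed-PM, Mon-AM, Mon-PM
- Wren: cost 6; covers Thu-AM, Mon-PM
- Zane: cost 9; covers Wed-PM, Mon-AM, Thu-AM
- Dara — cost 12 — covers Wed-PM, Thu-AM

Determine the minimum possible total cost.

This is a weighted set-cover instance.
Choose Ravi and Wren: together they cover Wed-PM, Mon-AM, Thu-AM, Mon-PM — every shift.
Total cost: 6 + 6 = 12.

12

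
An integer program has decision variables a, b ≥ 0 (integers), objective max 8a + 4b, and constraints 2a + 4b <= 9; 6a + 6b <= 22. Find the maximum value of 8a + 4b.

Relaxing integrality, the LP optimum is 29.33 at (a,b) = (3.67, 0), which is not an integer point.
(a,b)=(3,0): 2·3+4·0=6≤9, 6·3+6·0=18≤22, objective 24.
(a,b)=(2,1): 2·2+4·1=8≤9, 6·2+6·1=18≤22, objective 20.
(a,b)=(2,0): 2·2+4·0=4≤9, 6·2+6·0=12≤22, objective 16.
Maximum is 24 at (a,b)=(3,0).

24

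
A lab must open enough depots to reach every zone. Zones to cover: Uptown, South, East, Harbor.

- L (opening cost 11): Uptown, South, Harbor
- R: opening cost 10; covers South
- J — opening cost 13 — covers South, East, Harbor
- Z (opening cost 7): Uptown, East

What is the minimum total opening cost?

Choose L and Z: together they cover Uptown, South, East, Harbor — every zone.
Total opening cost: 11 + 7 = 18.

18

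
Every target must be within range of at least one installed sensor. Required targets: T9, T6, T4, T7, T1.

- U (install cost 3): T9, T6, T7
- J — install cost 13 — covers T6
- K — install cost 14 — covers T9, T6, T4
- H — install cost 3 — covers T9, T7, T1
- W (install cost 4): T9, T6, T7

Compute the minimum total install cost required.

17

Choose K and H: together they cover T9, T6, T4, T7, T1 — every target.
Total install cost: 14 + 3 = 17.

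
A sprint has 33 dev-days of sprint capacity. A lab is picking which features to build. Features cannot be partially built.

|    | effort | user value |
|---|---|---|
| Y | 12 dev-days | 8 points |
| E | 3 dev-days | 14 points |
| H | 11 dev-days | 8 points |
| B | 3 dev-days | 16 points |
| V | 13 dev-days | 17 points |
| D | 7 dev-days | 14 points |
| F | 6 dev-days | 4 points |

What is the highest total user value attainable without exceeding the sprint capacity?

65

Allowing fractional choices, the relaxed optimum would be about 66.1, but features are indivisible.
E + B + V + D + F: effort 3 + 3 + 13 + 7 + 6 = 32 ≤ 33, user value 14 + 16 + 17 + 14 + 4 = 65.
E + B + V + D: effort 3 + 3 + 13 + 7 = 26 ≤ 33, user value 14 + 16 + 17 + 14 = 61.
E + H + B + D + F: effort 3 + 11 + 3 + 7 + 6 = 30 ≤ 33, user value 14 + 8 + 16 + 14 + 4 = 56.
Best is E, B, V, D, and F with total user value 65.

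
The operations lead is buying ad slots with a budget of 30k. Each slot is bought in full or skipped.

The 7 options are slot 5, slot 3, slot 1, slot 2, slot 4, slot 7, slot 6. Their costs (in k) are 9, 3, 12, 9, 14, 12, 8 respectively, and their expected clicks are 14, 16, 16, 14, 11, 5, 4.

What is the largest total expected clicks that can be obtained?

Allowing fractional choices, the relaxed optimum would be about 56.0, but ad slots are indivisible.
slot 5 + slot 3 + slot 1: cost 9 + 3 + 12 = 24 ≤ 30, expected clicks 14 + 16 + 16 = 46.
slot 5 + slot 3 + slot 2 + slot 6: cost 9 + 3 + 9 + 8 = 29 ≤ 30, expected clicks 14 + 16 + 14 + 4 = 48.
slot 3 + slot 1 + slot 2: cost 3 + 12 + 9 = 24 ≤ 30, expected clicks 16 + 16 + 14 = 46.
Best is slot 5, slot 3, slot 2, and slot 6 with total expected clicks 48.

48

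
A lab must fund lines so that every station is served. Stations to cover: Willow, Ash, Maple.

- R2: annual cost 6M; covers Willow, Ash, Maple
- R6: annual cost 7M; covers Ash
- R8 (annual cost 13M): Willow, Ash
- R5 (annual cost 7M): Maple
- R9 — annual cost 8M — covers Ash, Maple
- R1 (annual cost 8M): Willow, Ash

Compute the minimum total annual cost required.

6

R2 alone covers Willow, Ash, Maple — every station.
Total annual cost: 6.
No cover costs less than 6.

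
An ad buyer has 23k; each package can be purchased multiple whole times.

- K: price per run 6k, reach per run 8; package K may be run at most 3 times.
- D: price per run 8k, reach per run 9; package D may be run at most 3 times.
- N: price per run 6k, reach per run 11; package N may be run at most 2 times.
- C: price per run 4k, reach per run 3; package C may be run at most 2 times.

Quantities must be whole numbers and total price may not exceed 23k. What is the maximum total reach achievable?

33

N has the best ratio (11/6); taking only N gives at most 2×11 = 22 (stopped by the supply cap of 2).
Mixing does better — 1×K, 2×N, and 1×C: price 22 ≤ 23, reach 1·8 + 2·11 + 1·3 = 33.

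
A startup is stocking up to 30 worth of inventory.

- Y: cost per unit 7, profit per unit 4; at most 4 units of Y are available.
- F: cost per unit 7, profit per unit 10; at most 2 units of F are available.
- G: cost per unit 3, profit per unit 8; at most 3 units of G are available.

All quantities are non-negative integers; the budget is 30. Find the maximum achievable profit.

48

Take 1×Y, 2×F, and 3×G: cost 30 ≤ 30, profit 1·4 + 2·10 + 3·8 = 48.
G has the best ratio (8/3) and is taken to its limit of 3; remaining capacity is filled optimally with the others.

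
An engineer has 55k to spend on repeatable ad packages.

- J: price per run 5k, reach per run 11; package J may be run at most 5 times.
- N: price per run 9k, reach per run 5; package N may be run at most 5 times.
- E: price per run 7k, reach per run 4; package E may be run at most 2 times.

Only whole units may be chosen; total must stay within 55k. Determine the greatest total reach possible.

This is a bounded integer knapsack.
J has the best ratio (11/5); taking only J gives at most 5×11 = 55 (stopped by the supply cap of 5).
Mixing does better — 5×J and 3×N: price 52 ≤ 55, reach 5·11 + 3·5 = 70.

70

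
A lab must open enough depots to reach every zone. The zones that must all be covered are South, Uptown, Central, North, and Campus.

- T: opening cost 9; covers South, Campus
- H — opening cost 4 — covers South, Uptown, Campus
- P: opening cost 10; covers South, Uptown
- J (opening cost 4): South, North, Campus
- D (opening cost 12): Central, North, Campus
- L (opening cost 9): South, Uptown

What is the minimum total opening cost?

Choose H and D: together they cover South, Uptown, Central, North, Campus — every zone.
Total opening cost: 4 + 12 = 16.

16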